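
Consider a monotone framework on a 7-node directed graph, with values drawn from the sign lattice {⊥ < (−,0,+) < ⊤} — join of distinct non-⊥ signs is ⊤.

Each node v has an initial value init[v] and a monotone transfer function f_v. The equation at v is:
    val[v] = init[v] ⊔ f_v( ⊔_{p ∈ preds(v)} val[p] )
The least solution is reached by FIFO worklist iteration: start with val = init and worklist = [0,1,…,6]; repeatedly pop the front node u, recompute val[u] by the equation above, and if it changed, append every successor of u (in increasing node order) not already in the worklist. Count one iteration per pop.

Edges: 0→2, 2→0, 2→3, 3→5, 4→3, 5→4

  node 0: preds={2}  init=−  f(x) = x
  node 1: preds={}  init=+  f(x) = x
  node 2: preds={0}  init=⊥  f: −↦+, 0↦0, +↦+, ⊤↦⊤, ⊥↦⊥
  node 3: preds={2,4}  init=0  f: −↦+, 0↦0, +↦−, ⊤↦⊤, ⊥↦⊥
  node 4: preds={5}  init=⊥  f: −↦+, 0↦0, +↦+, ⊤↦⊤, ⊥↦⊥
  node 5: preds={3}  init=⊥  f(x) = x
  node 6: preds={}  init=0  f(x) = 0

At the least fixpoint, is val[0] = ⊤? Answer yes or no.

Trace (12 dequeues):
  [1] u=0 | in ⊥ | out − | ==
  [2] u=1 | in ⊥ | out + | ==
  [3] u=2 | in − | out + | prev ⊥ | push {0}
  [4] u=3 | in + | out ⊤ | prev 0 | push {}
  [5] u=4 | in ⊥ | out ⊥ | ==
  [6] u=5 | in ⊤ | out ⊤ | prev ⊥ | push {4}
  [7] u=6 | in ⊥ | out 0 | ==
  [8] u=0 | in + | out ⊤ | prev − | push {2}
  [9] u=4 | in ⊤ | out ⊤ | prev ⊥ | push {3}
  [10] u=2 | in ⊤ | out ⊤ | prev + | push {0}
  [11] u=3 | in ⊤ | out ⊤ | ==
  [12] u=0 | in ⊤ | out ⊤ | ==

Converged values:
  [0] ⊤
  [1] +
  [2] ⊤
  [3] ⊤
  [4] ⊤
  [5] ⊤
  [6] 0

yes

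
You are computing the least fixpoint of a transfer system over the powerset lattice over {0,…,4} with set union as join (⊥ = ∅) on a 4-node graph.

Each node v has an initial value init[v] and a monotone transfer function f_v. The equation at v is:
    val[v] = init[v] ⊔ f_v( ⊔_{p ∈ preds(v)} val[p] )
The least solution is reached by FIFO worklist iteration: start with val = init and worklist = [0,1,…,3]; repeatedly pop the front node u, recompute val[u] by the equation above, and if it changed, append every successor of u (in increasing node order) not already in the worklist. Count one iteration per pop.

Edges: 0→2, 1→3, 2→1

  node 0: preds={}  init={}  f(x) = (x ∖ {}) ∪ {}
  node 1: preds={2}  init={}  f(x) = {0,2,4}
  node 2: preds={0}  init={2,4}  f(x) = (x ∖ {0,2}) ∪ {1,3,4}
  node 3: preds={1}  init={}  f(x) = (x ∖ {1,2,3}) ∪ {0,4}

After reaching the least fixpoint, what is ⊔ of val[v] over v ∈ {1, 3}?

Worklist (5 pops):
  #1 pop 0: in={} → {} (no change)
  #2 pop 1: in={2,4} → {0,2,4} (was {}); enqueue []
  #3 pop 2: in={} → {1,2,3,4} (was {2,4}); enqueue [1]
  #4 pop 3: in={0,2,4} → {0,4} (was {}); enqueue []
  #5 pop 1: in={1,2,3,4} → {0,2,4} (no change)

Fixpoint:
  val[0] = {}
  val[1] = {0,2,4}
  val[2] = {1,2,3,4}
  val[3] = {0,4}

{0,2,4}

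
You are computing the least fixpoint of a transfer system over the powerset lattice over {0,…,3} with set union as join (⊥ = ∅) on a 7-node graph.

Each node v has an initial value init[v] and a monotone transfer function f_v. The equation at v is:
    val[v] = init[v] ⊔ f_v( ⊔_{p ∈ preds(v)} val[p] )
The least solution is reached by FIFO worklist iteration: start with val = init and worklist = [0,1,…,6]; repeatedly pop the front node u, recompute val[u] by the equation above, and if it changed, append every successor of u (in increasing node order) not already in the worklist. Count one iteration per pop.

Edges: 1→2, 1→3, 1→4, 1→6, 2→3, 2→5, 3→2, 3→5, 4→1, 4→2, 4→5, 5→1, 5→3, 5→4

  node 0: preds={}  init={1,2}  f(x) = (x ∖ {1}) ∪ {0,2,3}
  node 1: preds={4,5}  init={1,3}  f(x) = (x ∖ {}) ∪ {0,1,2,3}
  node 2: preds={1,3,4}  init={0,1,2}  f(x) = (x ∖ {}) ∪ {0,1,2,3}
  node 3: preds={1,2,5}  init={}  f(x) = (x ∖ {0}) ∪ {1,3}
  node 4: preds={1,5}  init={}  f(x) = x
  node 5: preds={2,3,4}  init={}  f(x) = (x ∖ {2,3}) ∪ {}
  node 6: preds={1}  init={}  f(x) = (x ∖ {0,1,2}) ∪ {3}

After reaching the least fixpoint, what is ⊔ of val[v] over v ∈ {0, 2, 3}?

Iteration log — 11 steps:
  step 1. node 0  ⊔preds={}  new={0,1,2,3}  old={1,2}  +wl: 
  step 2. node 1  ⊔preds={}  new={0,1,2,3}  old={1,3}  +wl: 
  step 3. node 2  ⊔preds={0,1,2,3}  new={0,1,2,3}  old={0,1,2}  +wl: 
  step 4. node 3  ⊔preds={0,1,2,3}  new={1,2,3}  old={}  +wl: 2
  step 5. node 4  ⊔preds={0,1,2,3}  new={0,1,2,3}  old={}  +wl: 1
  step 6. node 5  ⊔preds={0,1,2,3}  new={0,1}  old={}  +wl: 3,4
  step 7. node 6  ⊔preds={0,1,2,3}  new={3}  old={}  +wl: 
  step 8. node 2  ⊔preds={0,1,2,3}  new={0,1,2,3}  stable
  step 9. node 1  ⊔preds={0,1,2,3}  new={0,1,2,3}  stable
  step 10. node 3  ⊔preds={0,1,2,3}  new={1,2,3}  stable
  step 11. node 4  ⊔preds={0,1,2,3}  new={0,1,2,3}  stable

Least fixpoint reached:
  node 0: {0,1,2,3}
  node 1: {0,1,2,3}
  node 2: {0,1,2,3}
  node 3: {1,2,3}
  node 4: {0,1,2,3}
  node 5: {0,1}
  node 6: {3}

{0,1,2,3}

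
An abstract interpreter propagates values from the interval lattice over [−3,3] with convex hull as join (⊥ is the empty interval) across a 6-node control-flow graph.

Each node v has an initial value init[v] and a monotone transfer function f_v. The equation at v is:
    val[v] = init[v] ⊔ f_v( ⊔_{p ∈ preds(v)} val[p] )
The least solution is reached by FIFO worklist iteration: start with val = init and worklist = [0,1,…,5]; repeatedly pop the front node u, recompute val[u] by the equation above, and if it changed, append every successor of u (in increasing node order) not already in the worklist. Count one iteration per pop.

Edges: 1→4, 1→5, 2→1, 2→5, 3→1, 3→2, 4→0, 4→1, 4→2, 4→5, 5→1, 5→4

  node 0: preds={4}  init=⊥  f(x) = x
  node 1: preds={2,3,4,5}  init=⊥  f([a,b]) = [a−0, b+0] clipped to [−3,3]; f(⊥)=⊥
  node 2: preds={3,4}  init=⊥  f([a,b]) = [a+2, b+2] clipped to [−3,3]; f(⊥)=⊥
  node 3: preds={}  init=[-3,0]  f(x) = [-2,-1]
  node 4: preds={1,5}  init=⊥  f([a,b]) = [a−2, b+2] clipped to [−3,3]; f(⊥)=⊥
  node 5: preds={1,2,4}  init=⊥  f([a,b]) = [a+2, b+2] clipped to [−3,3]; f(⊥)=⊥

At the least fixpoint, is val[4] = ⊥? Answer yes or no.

Worklist (14 pops):
  #1 pop 0: in=⊥ → ⊥ (no change)
  #2 pop 1: in=[-3,0] → [-3,0] (was ⊥); enqueue []
  #3 pop 2: in=[-3,0] → [-1,2] (was ⊥); enqueue [1]
  #4 pop 3: in=⊥ → [-3,0] (no change)
  #5 pop 4: in=[-3,0] → [-3,2] (was ⊥); enqueue [0,2]
  #6 pop 5: in=[-3,2] → [-1,3] (was ⊥); enqueue [4]
  #7 pop 1: in=[-3,3] → [-3,3] (was [-3,0]); enqueue [5]
  #8 pop 0: in=[-3,2] → [-3,2] (was ⊥); enqueue []
  #9 pop 2: in=[-3,2] → [-1,3] (was [-1,2]); enqueue [1]
  #10 pop 4: in=[-3,3] → [-3,3] (was [-3,2]); enqueue [0,2]
  #11 pop 5: in=[-3,3] → [-1,3] (no change)
  #12 pop 1: in=[-3,3] → [-3,3] (no change)
  #13 pop 0: in=[-3,3] → [-3,3] (was [-3,2]); enqueue []
  #14 pop 2: in=[-3,3] → [-1,3] (no change)

Fixpoint:
  val[0] = [-3,3]
  val[1] = [-3,3]
  val[2] = [-1,3]
  val[3] = [-3,0]
  val[4] = [-3,3]
  val[5] = [-1,3]

no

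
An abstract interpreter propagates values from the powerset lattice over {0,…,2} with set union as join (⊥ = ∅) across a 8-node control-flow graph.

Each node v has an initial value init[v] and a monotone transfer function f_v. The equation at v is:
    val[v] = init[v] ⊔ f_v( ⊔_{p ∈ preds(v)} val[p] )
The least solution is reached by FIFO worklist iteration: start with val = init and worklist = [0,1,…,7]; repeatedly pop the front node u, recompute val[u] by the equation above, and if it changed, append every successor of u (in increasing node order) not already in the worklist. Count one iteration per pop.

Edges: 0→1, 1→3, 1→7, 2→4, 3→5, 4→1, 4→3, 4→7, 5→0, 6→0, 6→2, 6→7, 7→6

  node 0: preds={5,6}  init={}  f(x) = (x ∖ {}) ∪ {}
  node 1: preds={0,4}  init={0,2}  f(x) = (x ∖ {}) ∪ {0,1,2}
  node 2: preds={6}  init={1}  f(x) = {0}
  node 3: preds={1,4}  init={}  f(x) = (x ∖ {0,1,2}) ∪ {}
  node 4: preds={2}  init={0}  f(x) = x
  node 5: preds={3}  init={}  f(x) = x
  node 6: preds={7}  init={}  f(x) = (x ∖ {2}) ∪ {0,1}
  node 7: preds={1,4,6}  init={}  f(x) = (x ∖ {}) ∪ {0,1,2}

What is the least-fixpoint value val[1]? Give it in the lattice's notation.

Trace (14 dequeues):
  [1] u=0 | in {} | out {} | ==
  [2] u=1 | in {0} | out {0,1,2} | prev {0,2} | push {}
  [3] u=2 | in {} | out {0,1} | prev {1} | push {}
  [4] u=3 | in {0,1,2} | out {} | ==
  [5] u=4 | in {0,1} | out {0,1} | prev {0} | push {1,3}
  [6] u=5 | in {} | out {} | ==
  [7] u=6 | in {} | out {0,1} | prev {} | push {0,2}
  [8] u=7 | in {0,1,2} | out {0,1,2} | prev {} | push {6}
  [9] u=1 | in {0,1} | out {0,1,2} | ==
  [10] u=3 | in {0,1,2} | out {} | ==
  [11] u=0 | in {0,1} | out {0,1} | prev {} | push {1}
  [12] u=2 | in {0,1} | out {0,1} | ==
  [13] u=6 | in {0,1,2} | out {0,1} | ==
  [14] u=1 | in {0,1} | out {0,1,2} | ==

Converged values:
  [0] {0,1}
  [1] {0,1,2}
  [2] {0,1}
  [3] {}
  [4] {0,1}
  [5] {}
  [6] {0,1}
  [7] {0,1,2}

{0,1,2}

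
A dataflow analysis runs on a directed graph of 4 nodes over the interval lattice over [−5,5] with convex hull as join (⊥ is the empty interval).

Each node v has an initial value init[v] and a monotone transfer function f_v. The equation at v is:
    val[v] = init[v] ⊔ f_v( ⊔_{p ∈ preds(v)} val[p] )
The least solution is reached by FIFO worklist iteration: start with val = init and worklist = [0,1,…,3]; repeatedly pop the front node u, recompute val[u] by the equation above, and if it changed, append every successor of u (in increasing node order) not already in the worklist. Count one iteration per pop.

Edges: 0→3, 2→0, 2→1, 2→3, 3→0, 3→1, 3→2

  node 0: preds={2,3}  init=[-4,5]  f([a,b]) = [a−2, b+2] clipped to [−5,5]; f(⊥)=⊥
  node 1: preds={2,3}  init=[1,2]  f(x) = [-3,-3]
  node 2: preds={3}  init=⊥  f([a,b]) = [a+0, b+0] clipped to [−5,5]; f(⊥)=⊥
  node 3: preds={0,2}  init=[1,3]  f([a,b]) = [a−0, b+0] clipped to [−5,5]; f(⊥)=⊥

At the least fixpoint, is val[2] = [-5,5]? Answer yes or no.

Iteration log — 14 steps:
  step 1. node 0  ⊔preds=[1,3]  new=[-4,5]  stable
  step 2. node 1  ⊔preds=[1,3]  new=[-3,2]  old=[1,2]  +wl: 
  step 3. node 2  ⊔preds=[1,3]  new=[1,3]  old=⊥  +wl: 0,1
  step 4. node 3  ⊔preds=[-4,5]  new=[-4,5]  old=[1,3]  +wl: 2
  step 5. node 0  ⊔preds=[-4,5]  new=[-5,5]  old=[-4,5]  +wl: 3
  step 6. node 1  ⊔preds=[-4,5]  new=[-3,2]  stable
  step 7. node 2  ⊔preds=[-4,5]  new=[-4,5]  old=[1,3]  +wl: 0,1
  step 8. node 3  ⊔preds=[-5,5]  new=[-5,5]  old=[-4,5]  +wl: 2
  step 9. node 0  ⊔preds=[-5,5]  new=[-5,5]  stable
  step 10. node 1  ⊔preds=[-5,5]  new=[-3,2]  stable
  step 11. node 2  ⊔preds=[-5,5]  new=[-5,5]  old=[-4,5]  +wl: 0,1,3
  step 12. node 0  ⊔preds=[-5,5]  new=[-5,5]  stable
  step 13. node 1  ⊔preds=[-5,5]  new=[-3,2]  stable
  step 14. node 3  ⊔preds=[-5,5]  new=[-5,5]  stable

Least fixpoint reached:
  node 0: [-5,5]
  node 1: [-3,2]
  node 2: [-5,5]
  node 3: [-5,5]

yes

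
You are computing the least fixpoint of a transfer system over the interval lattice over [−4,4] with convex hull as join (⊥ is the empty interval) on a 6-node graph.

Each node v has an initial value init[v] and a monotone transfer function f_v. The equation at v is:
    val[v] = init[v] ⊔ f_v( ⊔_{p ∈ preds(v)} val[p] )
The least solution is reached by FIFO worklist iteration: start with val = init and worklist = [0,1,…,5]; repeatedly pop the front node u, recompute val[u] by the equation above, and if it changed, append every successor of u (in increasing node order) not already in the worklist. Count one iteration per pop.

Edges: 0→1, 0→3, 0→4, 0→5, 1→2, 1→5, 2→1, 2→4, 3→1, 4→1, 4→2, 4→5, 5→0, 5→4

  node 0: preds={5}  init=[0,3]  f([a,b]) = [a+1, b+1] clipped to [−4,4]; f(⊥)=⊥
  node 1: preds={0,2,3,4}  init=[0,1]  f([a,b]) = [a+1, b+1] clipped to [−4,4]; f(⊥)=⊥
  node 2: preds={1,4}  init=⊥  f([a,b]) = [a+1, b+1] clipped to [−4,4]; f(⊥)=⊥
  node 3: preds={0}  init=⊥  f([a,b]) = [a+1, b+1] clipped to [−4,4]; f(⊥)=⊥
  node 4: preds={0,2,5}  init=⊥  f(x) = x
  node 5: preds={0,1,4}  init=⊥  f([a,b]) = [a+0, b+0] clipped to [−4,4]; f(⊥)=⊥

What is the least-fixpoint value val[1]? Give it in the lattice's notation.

Worklist (13 pops):
  #1 pop 0: in=⊥ → [0,3] (no change)
  #2 pop 1: in=[0,3] → [0,4] (was [0,1]); enqueue []
  #3 pop 2: in=[0,4] → [1,4] (was ⊥); enqueue [1]
  #4 pop 3: in=[0,3] → [1,4] (was ⊥); enqueue []
  #5 pop 4: in=[0,4] → [0,4] (was ⊥); enqueue [2]
  #6 pop 5: in=[0,4] → [0,4] (was ⊥); enqueue [0,4]
  #7 pop 1: in=[0,4] → [0,4] (no change)
  #8 pop 2: in=[0,4] → [1,4] (no change)
  #9 pop 0: in=[0,4] → [0,4] (was [0,3]); enqueue [1,3,5]
  #10 pop 4: in=[0,4] → [0,4] (no change)
  #11 pop 1: in=[0,4] → [0,4] (no change)
  #12 pop 3: in=[0,4] → [1,4] (no change)
  #13 pop 5: in=[0,4] → [0,4] (no change)

Fixpoint:
  val[0] = [0,4]
  val[1] = [0,4]
  val[2] = [1,4]
  val[3] = [1,4]
  val[4] = [0,4]
  val[5] = [0,4]

[0,4]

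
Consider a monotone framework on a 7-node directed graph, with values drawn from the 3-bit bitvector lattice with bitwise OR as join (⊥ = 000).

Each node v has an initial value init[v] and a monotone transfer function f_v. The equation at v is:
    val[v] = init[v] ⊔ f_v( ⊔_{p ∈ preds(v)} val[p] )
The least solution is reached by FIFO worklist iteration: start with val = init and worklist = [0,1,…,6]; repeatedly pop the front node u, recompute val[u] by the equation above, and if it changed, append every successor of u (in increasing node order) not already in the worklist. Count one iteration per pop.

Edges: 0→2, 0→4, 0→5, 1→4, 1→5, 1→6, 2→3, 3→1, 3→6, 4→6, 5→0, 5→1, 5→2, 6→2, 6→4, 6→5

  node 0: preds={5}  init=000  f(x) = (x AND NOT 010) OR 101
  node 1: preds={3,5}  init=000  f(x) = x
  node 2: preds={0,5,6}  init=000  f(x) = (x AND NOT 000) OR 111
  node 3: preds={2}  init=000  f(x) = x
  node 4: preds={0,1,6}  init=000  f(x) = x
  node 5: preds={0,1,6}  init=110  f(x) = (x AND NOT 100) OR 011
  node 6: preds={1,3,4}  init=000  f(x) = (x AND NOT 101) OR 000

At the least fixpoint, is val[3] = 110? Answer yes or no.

no

Trace (13 dequeues):
  [1] u=0 | in 110 | out 101 | prev 000 | push {}
  [2] u=1 | in 110 | out 110 | prev 000 | push {}
  [3] u=2 | in 111 | out 111 | prev 000 | push {}
  [4] u=3 | in 111 | out 111 | prev 000 | push {1}
  [5] u=4 | in 111 | out 111 | prev 000 | push {}
  [6] u=5 | in 111 | out 111 | prev 110 | push {0,2}
  [7] u=6 | in 111 | out 010 | prev 000 | push {4,5}
  [8] u=1 | in 111 | out 111 | prev 110 | push {6}
  [9] u=0 | in 111 | out 101 | ==
  [10] u=2 | in 111 | out 111 | ==
  [11] u=4 | in 111 | out 111 | ==
  [12] u=5 | in 111 | out 111 | ==
  [13] u=6 | in 111 | out 010 | ==

Converged values:
  [0] 101
  [1] 111
  [2] 111
  [3] 111
  [4] 111
  [5] 111
  [6] 010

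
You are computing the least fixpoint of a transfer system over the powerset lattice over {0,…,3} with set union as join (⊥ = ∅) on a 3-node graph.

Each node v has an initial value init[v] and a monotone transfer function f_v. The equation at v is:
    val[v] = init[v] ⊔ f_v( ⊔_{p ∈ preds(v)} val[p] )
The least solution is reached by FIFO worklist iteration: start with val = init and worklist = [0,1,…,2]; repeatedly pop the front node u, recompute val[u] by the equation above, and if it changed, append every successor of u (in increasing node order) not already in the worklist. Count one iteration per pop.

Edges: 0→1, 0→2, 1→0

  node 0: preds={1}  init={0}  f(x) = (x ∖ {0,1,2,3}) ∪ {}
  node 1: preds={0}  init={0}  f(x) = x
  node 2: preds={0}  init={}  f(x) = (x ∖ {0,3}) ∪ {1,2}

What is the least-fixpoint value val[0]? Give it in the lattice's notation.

{0}

Iteration log — 3 steps:
  step 1. node 0  ⊔preds={0}  new={0}  stable
  step 2. node 1  ⊔preds={0}  new={0}  stable
  step 3. node 2  ⊔preds={0}  new={1,2}  old={}  +wl: 

Least fixpoint reached:
  node 0: {0}
  node 1: {0}
  node 2: {1,2}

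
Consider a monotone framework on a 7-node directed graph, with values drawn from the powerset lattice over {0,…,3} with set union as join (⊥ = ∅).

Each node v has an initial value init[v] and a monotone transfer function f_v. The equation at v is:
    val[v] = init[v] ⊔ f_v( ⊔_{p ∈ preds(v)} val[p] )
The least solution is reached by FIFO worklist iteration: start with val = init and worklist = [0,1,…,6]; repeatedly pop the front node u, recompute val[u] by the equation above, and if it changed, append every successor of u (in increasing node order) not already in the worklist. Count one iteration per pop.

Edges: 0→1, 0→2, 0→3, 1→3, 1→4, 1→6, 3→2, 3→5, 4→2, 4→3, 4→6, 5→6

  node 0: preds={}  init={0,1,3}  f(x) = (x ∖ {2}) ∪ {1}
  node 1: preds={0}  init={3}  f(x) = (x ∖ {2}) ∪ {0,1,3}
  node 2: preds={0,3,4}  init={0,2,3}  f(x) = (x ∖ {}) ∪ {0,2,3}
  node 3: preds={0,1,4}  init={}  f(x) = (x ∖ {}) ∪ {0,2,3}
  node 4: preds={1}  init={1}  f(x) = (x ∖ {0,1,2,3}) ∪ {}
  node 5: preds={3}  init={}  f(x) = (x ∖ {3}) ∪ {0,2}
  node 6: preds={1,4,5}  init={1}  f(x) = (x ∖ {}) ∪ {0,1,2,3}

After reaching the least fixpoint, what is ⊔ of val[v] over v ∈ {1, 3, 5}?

{0,1,2,3}

Worklist (8 pops):
  #1 pop 0: in={} → {0,1,3} (no change)
  #2 pop 1: in={0,1,3} → {0,1,3} (was {3}); enqueue []
  #3 pop 2: in={0,1,3} → {0,1,2,3} (was {0,2,3}); enqueue []
  #4 pop 3: in={0,1,3} → {0,1,2,3} (was {}); enqueue [2]
  #5 pop 4: in={0,1,3} → {1} (no change)
  #6 pop 5: in={0,1,2,3} → {0,1,2} (was {}); enqueue []
  #7 pop 6: in={0,1,2,3} → {0,1,2,3} (was {1}); enqueue []
  #8 pop 2: in={0,1,2,3} → {0,1,2,3} (no change)

Fixpoint:
  val[0] = {0,1,3}
  val[1] = {0,1,3}
  val[2] = {0,1,2,3}
  val[3] = {0,1,2,3}
  val[4] = {1}
  val[5] = {0,1,2}
  val[6] = {0,1,2,3}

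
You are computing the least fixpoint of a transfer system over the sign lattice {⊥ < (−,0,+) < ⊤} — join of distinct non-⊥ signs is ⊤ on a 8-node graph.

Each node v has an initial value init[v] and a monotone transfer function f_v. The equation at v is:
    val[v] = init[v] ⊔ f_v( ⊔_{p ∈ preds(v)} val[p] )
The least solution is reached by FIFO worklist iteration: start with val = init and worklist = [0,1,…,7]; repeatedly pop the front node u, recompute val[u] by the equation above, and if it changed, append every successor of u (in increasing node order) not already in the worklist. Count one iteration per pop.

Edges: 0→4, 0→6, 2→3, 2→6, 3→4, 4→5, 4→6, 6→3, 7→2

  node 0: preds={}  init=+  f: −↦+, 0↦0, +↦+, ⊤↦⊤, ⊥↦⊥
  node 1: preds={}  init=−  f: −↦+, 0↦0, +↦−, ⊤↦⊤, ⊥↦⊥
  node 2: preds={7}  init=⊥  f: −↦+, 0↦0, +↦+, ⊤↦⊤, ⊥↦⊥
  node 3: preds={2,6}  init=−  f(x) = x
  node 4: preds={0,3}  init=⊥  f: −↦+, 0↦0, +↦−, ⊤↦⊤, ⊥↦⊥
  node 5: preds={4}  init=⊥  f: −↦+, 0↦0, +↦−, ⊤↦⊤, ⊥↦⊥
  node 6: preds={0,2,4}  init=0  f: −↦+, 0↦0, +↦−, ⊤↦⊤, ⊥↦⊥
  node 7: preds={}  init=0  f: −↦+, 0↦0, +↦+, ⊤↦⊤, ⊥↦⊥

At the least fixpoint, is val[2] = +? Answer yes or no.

no

Iteration log — 9 steps:
  step 1. node 0  ⊔preds=⊥  new=+  stable
  step 2. node 1  ⊔preds=⊥  new=−  stable
  step 3. node 2  ⊔preds=0  new=0  old=⊥  +wl: 
  step 4. node 3  ⊔preds=0  new=⊤  old=−  +wl: 
  step 5. node 4  ⊔preds=⊤  new=⊤  old=⊥  +wl: 
  step 6. node 5  ⊔preds=⊤  new=⊤  old=⊥  +wl: 
  step 7. node 6  ⊔preds=⊤  new=⊤  old=0  +wl: 3
  step 8. node 7  ⊔preds=⊥  new=0  stable
  step 9. node 3  ⊔preds=⊤  new=⊤  stable

Least fixpoint reached:
  node 0: +
  node 1: −
  node 2: 0
  node 3: ⊤
  node 4: ⊤
  node 5: ⊤
  node 6: ⊤
  node 7: 0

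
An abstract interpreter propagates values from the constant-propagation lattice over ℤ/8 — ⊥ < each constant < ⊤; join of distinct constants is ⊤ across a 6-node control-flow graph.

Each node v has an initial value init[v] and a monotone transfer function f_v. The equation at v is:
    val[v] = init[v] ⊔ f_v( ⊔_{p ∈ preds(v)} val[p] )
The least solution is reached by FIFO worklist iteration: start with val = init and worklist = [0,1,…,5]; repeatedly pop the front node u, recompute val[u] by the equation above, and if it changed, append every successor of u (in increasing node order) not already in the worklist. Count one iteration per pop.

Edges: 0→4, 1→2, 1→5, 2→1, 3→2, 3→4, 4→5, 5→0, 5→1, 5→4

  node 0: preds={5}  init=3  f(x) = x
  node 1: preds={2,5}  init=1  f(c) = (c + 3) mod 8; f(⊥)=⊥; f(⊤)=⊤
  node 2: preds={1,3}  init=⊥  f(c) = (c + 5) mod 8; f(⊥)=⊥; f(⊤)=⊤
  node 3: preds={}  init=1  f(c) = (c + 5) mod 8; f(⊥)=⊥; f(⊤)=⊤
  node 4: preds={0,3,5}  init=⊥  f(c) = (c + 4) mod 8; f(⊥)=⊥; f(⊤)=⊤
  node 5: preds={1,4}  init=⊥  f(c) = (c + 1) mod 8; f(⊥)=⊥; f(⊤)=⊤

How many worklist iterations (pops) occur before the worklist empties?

12

Iteration log — 12 steps:
  step 1. node 0  ⊔preds=⊥  new=3  stable
  step 2. node 1  ⊔preds=⊥  new=1  stable
  step 3. node 2  ⊔preds=1  new=6  old=⊥  +wl: 1
  step 4. node 3  ⊔preds=⊥  new=1  stable
  step 5. node 4  ⊔preds=⊤  new=⊤  old=⊥  +wl: 
  step 6. node 5  ⊔preds=⊤  new=⊤  old=⊥  +wl: 0,4
  step 7. node 1  ⊔preds=⊤  new=⊤  old=1  +wl: 2,5
  step 8. node 0  ⊔preds=⊤  new=⊤  old=3  +wl: 
  step 9. node 4  ⊔preds=⊤  new=⊤  stable
  step 10. node 2  ⊔preds=⊤  new=⊤  old=6  +wl: 1
  step 11. node 5  ⊔preds=⊤  new=⊤  stable
  step 12. node 1  ⊔preds=⊤  new=⊤  stable

Least fixpoint reached:
  node 0: ⊤
  node 1: ⊤
  node 2: ⊤
  node 3: 1
  node 4: ⊤
  node 5: ⊤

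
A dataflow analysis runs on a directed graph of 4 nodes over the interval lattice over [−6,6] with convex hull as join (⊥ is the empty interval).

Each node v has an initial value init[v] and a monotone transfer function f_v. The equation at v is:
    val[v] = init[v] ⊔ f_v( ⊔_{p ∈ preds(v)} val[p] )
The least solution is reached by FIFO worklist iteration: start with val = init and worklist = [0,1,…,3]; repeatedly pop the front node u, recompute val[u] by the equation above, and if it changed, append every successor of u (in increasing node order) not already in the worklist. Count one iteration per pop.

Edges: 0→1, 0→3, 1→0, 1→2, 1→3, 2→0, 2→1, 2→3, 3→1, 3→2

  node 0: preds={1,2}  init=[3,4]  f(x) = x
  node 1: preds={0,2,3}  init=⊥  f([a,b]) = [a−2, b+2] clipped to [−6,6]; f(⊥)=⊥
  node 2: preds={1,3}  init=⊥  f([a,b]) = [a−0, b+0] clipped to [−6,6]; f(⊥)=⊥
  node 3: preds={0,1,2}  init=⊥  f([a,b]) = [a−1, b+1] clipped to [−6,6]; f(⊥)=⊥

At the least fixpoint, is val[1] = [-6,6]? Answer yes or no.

yes

Iteration log — 19 steps:
  step 1. node 0  ⊔preds=⊥  new=[3,4]  stable
  step 2. node 1  ⊔preds=[3,4]  new=[1,6]  old=⊥  +wl: 0
  step 3. node 2  ⊔preds=[1,6]  new=[1,6]  old=⊥  +wl: 1
  step 4. node 3  ⊔preds=[1,6]  new=[0,6]  old=⊥  +wl: 2
  step 5. node 0  ⊔preds=[1,6]  new=[1,6]  old=[3,4]  +wl: 3
  step 6. node 1  ⊔preds=[0,6]  new=[-2,6]  old=[1,6]  +wl: 0
  step 7. node 2  ⊔preds=[-2,6]  new=[-2,6]  old=[1,6]  +wl: 1
  step 8. node 3  ⊔preds=[-2,6]  new=[-3,6]  old=[0,6]  +wl: 2
  step 9. node 0  ⊔preds=[-2,6]  new=[-2,6]  old=[1,6]  +wl: 3
  step 10. node 1  ⊔preds=[-3,6]  new=[-5,6]  old=[-2,6]  +wl: 0
  step 11. node 2  ⊔preds=[-5,6]  new=[-5,6]  old=[-2,6]  +wl: 1
  step 12. node 3  ⊔preds=[-5,6]  new=[-6,6]  old=[-3,6]  +wl: 2
  step 13. node 0  ⊔preds=[-5,6]  new=[-5,6]  old=[-2,6]  +wl: 3
  step 14. node 1  ⊔preds=[-6,6]  new=[-6,6]  old=[-5,6]  +wl: 0
  step 15. node 2  ⊔preds=[-6,6]  new=[-6,6]  old=[-5,6]  +wl: 1
  step 16. node 3  ⊔preds=[-6,6]  new=[-6,6]  stable
  step 17. node 0  ⊔preds=[-6,6]  new=[-6,6]  old=[-5,6]  +wl: 3
  step 18. node 1  ⊔preds=[-6,6]  new=[-6,6]  stable
  step 19. node 3  ⊔preds=[-6,6]  new=[-6,6]  stable

Least fixpoint reached:
  node 0: [-6,6]
  node 1: [-6,6]
  node 2: [-6,6]
  node 3: [-6,6]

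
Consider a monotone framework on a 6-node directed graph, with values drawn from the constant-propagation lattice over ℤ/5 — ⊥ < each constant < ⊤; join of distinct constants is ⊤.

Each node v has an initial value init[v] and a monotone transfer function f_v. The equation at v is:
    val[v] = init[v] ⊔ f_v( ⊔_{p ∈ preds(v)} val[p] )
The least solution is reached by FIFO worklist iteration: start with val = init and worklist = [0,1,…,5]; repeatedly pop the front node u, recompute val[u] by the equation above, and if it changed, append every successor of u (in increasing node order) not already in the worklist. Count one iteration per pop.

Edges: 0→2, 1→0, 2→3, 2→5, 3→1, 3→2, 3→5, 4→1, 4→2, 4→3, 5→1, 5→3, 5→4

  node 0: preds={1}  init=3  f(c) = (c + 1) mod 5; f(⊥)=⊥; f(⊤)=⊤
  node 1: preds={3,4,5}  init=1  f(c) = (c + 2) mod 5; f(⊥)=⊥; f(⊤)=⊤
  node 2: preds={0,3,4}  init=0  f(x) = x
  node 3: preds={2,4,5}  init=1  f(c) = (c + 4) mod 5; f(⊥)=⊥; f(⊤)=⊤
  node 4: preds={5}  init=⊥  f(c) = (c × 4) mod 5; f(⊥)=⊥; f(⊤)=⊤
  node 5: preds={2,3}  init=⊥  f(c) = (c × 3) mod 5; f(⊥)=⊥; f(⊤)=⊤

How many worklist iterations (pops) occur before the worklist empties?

Iteration log — 14 steps:
  step 1. node 0  ⊔preds=1  new=⊤  old=3  +wl: 
  step 2. node 1  ⊔preds=1  new=⊤  old=1  +wl: 0
  step 3. node 2  ⊔preds=⊤  new=⊤  old=0  +wl: 
  step 4. node 3  ⊔preds=⊤  new=⊤  old=1  +wl: 1,2
  step 5. node 4  ⊔preds=⊥  new=⊥  stable
  step 6. node 5  ⊔preds=⊤  new=⊤  old=⊥  +wl: 3,4
  step 7. node 0  ⊔preds=⊤  new=⊤  stable
  step 8. node 1  ⊔preds=⊤  new=⊤  stable
  step 9. node 2  ⊔preds=⊤  new=⊤  stable
  step 10. node 3  ⊔preds=⊤  new=⊤  stable
  step 11. node 4  ⊔preds=⊤  new=⊤  old=⊥  +wl: 1,2,3
  step 12. node 1  ⊔preds=⊤  new=⊤  stable
  step 13. node 2  ⊔preds=⊤  new=⊤  stable
  step 14. node 3  ⊔preds=⊤  new=⊤  stable

Least fixpoint reached:
  node 0: ⊤
  node 1: ⊤
  node 2: ⊤
  node 3: ⊤
  node 4: ⊤
  node 5: ⊤

14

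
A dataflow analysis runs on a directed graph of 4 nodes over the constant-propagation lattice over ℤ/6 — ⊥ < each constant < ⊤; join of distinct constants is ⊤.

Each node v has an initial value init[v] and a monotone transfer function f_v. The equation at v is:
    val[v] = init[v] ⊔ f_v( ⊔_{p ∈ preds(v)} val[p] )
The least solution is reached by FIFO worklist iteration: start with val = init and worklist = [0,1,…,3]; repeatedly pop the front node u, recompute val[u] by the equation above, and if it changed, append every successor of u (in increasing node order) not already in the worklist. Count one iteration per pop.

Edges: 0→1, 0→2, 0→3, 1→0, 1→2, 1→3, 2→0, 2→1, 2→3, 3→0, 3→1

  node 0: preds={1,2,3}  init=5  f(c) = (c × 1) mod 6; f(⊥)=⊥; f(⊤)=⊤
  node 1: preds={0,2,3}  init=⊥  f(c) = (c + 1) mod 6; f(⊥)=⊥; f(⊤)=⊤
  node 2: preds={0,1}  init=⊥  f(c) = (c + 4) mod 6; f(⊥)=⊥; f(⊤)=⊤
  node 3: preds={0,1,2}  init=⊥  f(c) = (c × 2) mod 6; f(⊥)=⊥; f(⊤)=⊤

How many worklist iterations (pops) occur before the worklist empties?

9

Iteration log — 9 steps:
  step 1. node 0  ⊔preds=⊥  new=5  stable
  step 2. node 1  ⊔preds=5  new=0  old=⊥  +wl: 0
  step 3. node 2  ⊔preds=⊤  new=⊤  old=⊥  +wl: 1
  step 4. node 3  ⊔preds=⊤  new=⊤  old=⊥  +wl: 
  step 5. node 0  ⊔preds=⊤  new=⊤  old=5  +wl: 2,3
  step 6. node 1  ⊔preds=⊤  new=⊤  old=0  +wl: 0
  step 7. node 2  ⊔preds=⊤  new=⊤  stable
  step 8. node 3  ⊔preds=⊤  new=⊤  stable
  step 9. node 0  ⊔preds=⊤  new=⊤  stable

Least fixpoint reached:
  node 0: ⊤
  node 1: ⊤
  node 2: ⊤
  node 3: ⊤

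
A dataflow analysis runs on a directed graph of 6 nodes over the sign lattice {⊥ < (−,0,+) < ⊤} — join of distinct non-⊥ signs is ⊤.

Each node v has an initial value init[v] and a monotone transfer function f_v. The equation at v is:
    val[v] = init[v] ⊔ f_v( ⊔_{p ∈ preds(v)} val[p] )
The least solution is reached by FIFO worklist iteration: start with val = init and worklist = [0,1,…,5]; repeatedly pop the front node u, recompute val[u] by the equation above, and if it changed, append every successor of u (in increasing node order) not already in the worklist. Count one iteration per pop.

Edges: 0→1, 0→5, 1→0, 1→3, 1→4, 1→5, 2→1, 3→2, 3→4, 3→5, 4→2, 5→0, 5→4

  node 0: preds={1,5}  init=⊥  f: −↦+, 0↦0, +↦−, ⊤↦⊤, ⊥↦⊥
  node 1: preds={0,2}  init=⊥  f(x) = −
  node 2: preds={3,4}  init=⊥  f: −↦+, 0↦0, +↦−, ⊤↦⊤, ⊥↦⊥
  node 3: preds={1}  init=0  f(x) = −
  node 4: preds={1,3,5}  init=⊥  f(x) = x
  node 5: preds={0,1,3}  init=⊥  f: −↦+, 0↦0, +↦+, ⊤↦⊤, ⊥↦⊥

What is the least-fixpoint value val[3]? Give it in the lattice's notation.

Trace (12 dequeues):
  [1] u=0 | in ⊥ | out ⊥ | ==
  [2] u=1 | in ⊥ | out − | prev ⊥ | push {0}
  [3] u=2 | in 0 | out 0 | prev ⊥ | push {1}
  [4] u=3 | in − | out ⊤ | prev 0 | push {2}
  [5] u=4 | in ⊤ | out ⊤ | prev ⊥ | push {}
  [6] u=5 | in ⊤ | out ⊤ | prev ⊥ | push {4}
  [7] u=0 | in ⊤ | out ⊤ | prev ⊥ | push {5}
  [8] u=1 | in ⊤ | out − | ==
  [9] u=2 | in ⊤ | out ⊤ | prev 0 | push {1}
  [10] u=4 | in ⊤ | out ⊤ | ==
  [11] u=5 | in ⊤ | out ⊤ | ==
  [12] u=1 | in ⊤ | out − | ==

Converged values:
  [0] ⊤
  [1] −
  [2] ⊤
  [3] ⊤
  [4] ⊤
  [5] ⊤

⊤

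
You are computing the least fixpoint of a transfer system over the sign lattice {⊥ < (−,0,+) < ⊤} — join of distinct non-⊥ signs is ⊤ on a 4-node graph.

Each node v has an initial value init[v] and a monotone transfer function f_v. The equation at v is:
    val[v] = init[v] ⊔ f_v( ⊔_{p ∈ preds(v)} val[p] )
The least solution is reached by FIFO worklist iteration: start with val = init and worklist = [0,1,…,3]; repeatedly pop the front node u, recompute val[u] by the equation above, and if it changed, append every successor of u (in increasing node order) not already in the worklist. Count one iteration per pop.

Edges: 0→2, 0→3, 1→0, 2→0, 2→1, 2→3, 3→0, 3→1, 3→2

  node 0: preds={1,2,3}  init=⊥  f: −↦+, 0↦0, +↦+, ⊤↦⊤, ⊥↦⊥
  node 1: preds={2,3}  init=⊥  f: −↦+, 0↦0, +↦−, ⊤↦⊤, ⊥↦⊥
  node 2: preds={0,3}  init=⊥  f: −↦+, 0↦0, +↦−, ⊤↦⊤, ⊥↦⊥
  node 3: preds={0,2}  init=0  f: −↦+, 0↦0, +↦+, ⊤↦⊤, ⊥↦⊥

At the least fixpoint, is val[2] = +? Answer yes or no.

no

Worklist (6 pops):
  #1 pop 0: in=0 → 0 (was ⊥); enqueue []
  #2 pop 1: in=0 → 0 (was ⊥); enqueue [0]
  #3 pop 2: in=0 → 0 (was ⊥); enqueue [1]
  #4 pop 3: in=0 → 0 (no change)
  #5 pop 0: in=0 → 0 (no change)
  #6 pop 1: in=0 → 0 (no change)

Fixpoint:
  val[0] = 0
  val[1] = 0
  val[2] = 0
  val[3] = 0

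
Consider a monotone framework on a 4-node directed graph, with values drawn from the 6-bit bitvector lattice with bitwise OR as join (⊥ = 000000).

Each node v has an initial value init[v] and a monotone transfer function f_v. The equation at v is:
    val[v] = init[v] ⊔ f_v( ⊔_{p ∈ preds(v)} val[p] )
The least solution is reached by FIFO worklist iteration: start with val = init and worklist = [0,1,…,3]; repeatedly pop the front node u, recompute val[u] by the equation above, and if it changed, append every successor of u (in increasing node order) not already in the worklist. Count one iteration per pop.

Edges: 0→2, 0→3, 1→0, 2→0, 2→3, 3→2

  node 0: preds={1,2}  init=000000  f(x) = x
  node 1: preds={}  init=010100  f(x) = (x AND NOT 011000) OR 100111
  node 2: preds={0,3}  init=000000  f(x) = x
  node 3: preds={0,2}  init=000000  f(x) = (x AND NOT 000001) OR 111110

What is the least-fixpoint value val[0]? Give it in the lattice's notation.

Trace (10 dequeues):
  [1] u=0 | in 010100 | out 010100 | prev 000000 | push {}
  [2] u=1 | in 000000 | out 110111 | prev 010100 | push {0}
  [3] u=2 | in 010100 | out 010100 | prev 000000 | push {}
  [4] u=3 | in 010100 | out 111110 | prev 000000 | push {2}
  [5] u=0 | in 110111 | out 110111 | prev 010100 | push {3}
  [6] u=2 | in 111111 | out 111111 | prev 010100 | push {0}
  [7] u=3 | in 111111 | out 111110 | ==
  [8] u=0 | in 111111 | out 111111 | prev 110111 | push {2,3}
  [9] u=2 | in 111111 | out 111111 | ==
  [10] u=3 | in 111111 | out 111110 | ==

Converged values:
  [0] 111111
  [1] 110111
  [2] 111111
  [3] 111110

111111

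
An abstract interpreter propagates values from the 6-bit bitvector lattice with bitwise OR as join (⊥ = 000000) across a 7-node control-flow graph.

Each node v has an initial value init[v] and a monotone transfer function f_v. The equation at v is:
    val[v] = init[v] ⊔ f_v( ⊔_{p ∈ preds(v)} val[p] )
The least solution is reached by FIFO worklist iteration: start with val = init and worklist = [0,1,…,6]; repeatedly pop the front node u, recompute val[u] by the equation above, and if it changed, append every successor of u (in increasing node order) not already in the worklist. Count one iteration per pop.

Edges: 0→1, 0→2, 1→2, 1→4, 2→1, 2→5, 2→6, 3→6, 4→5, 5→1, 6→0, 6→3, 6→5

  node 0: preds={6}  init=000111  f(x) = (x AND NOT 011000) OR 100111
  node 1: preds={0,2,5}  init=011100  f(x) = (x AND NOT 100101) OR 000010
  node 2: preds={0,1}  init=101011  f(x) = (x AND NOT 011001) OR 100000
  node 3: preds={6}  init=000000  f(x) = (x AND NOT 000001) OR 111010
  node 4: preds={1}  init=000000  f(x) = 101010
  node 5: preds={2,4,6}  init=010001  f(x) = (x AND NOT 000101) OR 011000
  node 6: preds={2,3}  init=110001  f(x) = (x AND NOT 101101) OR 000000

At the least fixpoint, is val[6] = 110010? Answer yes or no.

Worklist (11 pops):
  #1 pop 0: in=110001 → 100111 (was 000111); enqueue []
  #2 pop 1: in=111111 → 011110 (was 011100); enqueue []
  #3 pop 2: in=111111 → 101111 (was 101011); enqueue [1]
  #4 pop 3: in=110001 → 111010 (was 000000); enqueue []
  #5 pop 4: in=011110 → 101010 (was 000000); enqueue []
  #6 pop 5: in=111111 → 111011 (was 010001); enqueue []
  #7 pop 6: in=111111 → 110011 (was 110001); enqueue [0,3,5]
  #8 pop 1: in=111111 → 011110 (no change)
  #9 pop 0: in=110011 → 100111 (no change)
  #10 pop 3: in=110011 → 111010 (no change)
  #11 pop 5: in=111111 → 111011 (no change)

Fixpoint:
  val[0] = 100111
  val[1] = 011110
  val[2] = 101111
  val[3] = 111010
  val[4] = 101010
  val[5] = 111011
  val[6] = 110011

no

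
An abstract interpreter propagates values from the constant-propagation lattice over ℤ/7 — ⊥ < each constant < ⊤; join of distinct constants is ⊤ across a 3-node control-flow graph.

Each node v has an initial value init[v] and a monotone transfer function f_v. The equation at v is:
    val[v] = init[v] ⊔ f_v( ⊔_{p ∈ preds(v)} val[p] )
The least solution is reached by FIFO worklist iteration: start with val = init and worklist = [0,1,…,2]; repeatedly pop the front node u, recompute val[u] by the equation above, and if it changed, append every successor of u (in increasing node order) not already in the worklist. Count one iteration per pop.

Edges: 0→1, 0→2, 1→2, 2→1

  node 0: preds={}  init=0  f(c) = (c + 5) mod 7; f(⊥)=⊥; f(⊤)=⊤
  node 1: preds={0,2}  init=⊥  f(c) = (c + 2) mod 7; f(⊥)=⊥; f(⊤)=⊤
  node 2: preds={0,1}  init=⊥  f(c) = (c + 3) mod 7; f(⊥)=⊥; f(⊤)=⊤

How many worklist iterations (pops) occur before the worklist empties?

Worklist (5 pops):
  #1 pop 0: in=⊥ → 0 (no change)
  #2 pop 1: in=0 → 2 (was ⊥); enqueue []
  #3 pop 2: in=⊤ → ⊤ (was ⊥); enqueue [1]
  #4 pop 1: in=⊤ → ⊤ (was 2); enqueue [2]
  #5 pop 2: in=⊤ → ⊤ (no change)

Fixpoint:
  val[0] = 0
  val[1] = ⊤
  val[2] = ⊤

5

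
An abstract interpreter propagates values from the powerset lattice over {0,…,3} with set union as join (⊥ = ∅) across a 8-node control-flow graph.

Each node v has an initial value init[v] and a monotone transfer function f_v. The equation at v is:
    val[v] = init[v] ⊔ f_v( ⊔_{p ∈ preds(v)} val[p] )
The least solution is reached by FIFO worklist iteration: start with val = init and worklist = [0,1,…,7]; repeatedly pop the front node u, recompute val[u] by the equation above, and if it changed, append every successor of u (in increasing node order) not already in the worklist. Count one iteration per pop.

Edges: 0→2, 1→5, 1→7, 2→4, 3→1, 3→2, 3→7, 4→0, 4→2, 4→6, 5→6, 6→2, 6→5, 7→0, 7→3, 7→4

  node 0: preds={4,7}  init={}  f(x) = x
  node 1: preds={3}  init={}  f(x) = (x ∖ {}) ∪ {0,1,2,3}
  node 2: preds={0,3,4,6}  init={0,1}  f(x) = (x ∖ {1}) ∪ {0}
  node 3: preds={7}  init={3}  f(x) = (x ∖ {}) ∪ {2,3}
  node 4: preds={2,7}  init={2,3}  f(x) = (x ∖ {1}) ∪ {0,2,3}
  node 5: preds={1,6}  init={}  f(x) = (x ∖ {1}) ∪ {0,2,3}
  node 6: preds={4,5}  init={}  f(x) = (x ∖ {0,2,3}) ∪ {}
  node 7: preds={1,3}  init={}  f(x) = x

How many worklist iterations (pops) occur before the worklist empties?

Trace (16 dequeues):
  [1] u=0 | in {2,3} | out {2,3} | prev {} | push {}
  [2] u=1 | in {3} | out {0,1,2,3} | prev {} | push {}
  [3] u=2 | in {2,3} | out {0,1,2,3} | prev {0,1} | push {}
  [4] u=3 | in {} | out {2,3} | prev {3} | push {1,2}
  [5] u=4 | in {0,1,2,3} | out {0,2,3} | prev {2,3} | push {0}
  [6] u=5 | in {0,1,2,3} | out {0,2,3} | prev {} | push {}
  [7] u=6 | in {0,2,3} | out {} | ==
  [8] u=7 | in {0,1,2,3} | out {0,1,2,3} | prev {} | push {3,4}
  [9] u=1 | in {2,3} | out {0,1,2,3} | ==
  [10] u=2 | in {0,2,3} | out {0,1,2,3} | ==
  [11] u=0 | in {0,1,2,3} | out {0,1,2,3} | prev {2,3} | push {2}
  [12] u=3 | in {0,1,2,3} | out {0,1,2,3} | prev {2,3} | push {1,7}
  [13] u=4 | in {0,1,2,3} | out {0,2,3} | ==
  [14] u=2 | in {0,1,2,3} | out {0,1,2,3} | ==
  [15] u=1 | in {0,1,2,3} | out {0,1,2,3} | ==
  [16] u=7 | in {0,1,2,3} | out {0,1,2,3} | ==

Converged values:
  [0] {0,1,2,3}
  [1] {0,1,2,3}
  [2] {0,1,2,3}
  [3] {0,1,2,3}
  [4] {0,2,3}
  [5] {0,2,3}
  [6] {}
  [7] {0,1,2,3}

16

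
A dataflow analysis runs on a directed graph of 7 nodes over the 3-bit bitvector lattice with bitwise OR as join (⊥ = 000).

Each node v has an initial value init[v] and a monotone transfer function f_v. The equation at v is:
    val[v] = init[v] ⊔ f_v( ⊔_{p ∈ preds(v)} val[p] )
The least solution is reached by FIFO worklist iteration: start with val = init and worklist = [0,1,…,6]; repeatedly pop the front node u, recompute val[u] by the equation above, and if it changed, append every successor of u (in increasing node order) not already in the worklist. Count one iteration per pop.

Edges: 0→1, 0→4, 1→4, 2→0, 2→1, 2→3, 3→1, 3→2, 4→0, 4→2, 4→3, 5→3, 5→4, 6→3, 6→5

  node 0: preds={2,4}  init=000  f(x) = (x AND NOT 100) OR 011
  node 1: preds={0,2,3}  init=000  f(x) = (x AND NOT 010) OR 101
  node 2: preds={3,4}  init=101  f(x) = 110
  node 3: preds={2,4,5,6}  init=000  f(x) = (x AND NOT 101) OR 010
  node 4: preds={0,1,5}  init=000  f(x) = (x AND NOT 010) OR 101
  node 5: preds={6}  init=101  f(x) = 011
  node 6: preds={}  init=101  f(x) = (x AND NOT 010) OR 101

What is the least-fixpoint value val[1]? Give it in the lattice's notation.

101

Trace (12 dequeues):
  [1] u=0 | in 101 | out 011 | prev 000 | push {}
  [2] u=1 | in 111 | out 101 | prev 000 | push {}
  [3] u=2 | in 000 | out 111 | prev 101 | push {0,1}
  [4] u=3 | in 111 | out 010 | prev 000 | push {2}
  [5] u=4 | in 111 | out 101 | prev 000 | push {3}
  [6] u=5 | in 101 | out 111 | prev 101 | push {4}
  [7] u=6 | in 000 | out 101 | ==
  [8] u=0 | in 111 | out 011 | ==
  [9] u=1 | in 111 | out 101 | ==
  [10] u=2 | in 111 | out 111 | ==
  [11] u=3 | in 111 | out 010 | ==
  [12] u=4 | in 111 | out 101 | ==

Converged values:
  [0] 011
  [1] 101
  [2] 111
  [3] 010
  [4] 101
  [5] 111
  [6] 101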